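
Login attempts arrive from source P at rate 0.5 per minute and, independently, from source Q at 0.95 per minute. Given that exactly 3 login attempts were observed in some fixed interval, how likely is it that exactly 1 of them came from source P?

0.4441

Given the total, each event is independently from source P with probability p = λ_P/(λ_P+λ_Q) = 0.5/1.45 ≈ 0.3448.
So K ~ Binomial(3, 0.5/1.45): P(K = 1) = C(3,1) · (0.5/1.45)^1 · (0.95/1.45)^2 ≈ 0.4441.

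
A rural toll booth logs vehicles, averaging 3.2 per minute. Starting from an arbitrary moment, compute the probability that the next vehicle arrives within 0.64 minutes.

0.8710

Inter-arrival times are exponential with rate λ = 3.2 per minute.
P(T ≤ 0.64) = 1 − e^(−λt) = 1 − e^(−3.2 × 0.64) = 1 − e^(−2.048) ≈ 0.8710.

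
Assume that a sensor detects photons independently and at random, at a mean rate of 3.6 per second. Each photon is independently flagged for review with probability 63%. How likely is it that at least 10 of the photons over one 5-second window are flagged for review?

0.6952

Thinning: the photons that are flagged for review themselves form a Poisson process with rate 0.63 × 3.6 = 2.268 per second.
Over the interval, μ = 2.268 × 5 = 11.34 (a 5-second window = 5 seconds).
P(N ≥ 10) = 1 − P(N ≤ 9) ≈ 0.6952.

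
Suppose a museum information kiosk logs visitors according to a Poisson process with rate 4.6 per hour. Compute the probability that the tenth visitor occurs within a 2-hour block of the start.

0.4389

Over the interval, μ = 4.6 × 2 = 9.2 (a 2-hour block = 2 hours).
The tenth arrival falls in the interval iff at least 10 events occur there: P(S_10 ≤ t) = P(N ≥ 10) = 1 − P(N ≤ 9) ≈ 0.4389.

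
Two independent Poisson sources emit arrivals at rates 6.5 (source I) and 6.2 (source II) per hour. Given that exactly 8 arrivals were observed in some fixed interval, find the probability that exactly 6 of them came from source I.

0.1199

Given the total, each event is independently from source I with probability p = λ_I/(λ_I+λ_II) = 6.5/12.7 ≈ 0.5118.
So K ~ Binomial(8, 6.5/12.7): P(K = 6) = C(8,6) · (6.5/12.7)^6 · (6.2/12.7)^2 ≈ 0.1199.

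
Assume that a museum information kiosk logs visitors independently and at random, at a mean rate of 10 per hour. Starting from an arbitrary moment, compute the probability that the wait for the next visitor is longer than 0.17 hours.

0.1827

The wait for the next event is exponential with rate λ = 10 per hour.
P(T > 0.17) = e^(−λt) = e^(−10 × 0.17) = e^(−1.7) ≈ 0.1827.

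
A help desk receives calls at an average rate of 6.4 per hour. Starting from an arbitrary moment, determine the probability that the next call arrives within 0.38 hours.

Inter-arrival times are exponential with rate λ = 6.4 per hour.
P(T ≤ 0.38) = 1 − e^(−λt) = 1 − e^(−6.4 × 0.38) = 1 − e^(−2.432) ≈ 0.9121.

0.9121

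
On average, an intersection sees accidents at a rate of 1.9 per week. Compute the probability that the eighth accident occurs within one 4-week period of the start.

0.4900

Over the interval, μ = 1.9 × 4 = 7.6 (a 4-week period = 4 weeks).
The eighth arrival falls in the interval iff at least 8 events occur there: P(S_8 ≤ t) = P(N ≥ 8) = 1 − P(N ≤ 7) ≈ 0.4900.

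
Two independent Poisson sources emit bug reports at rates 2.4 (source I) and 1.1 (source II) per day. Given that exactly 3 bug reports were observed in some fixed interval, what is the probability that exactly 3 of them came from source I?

Given the total, each event is independently from source I with probability p = λ_I/(λ_I+λ_II) = 2.4/3.5 ≈ 0.6857.
So K ~ Binomial(3, 2.4/3.5): P(K = 3) = C(3,3) · (2.4/3.5)^3 · (1.1/3.5)^0 ≈ 0.3224.

0.3224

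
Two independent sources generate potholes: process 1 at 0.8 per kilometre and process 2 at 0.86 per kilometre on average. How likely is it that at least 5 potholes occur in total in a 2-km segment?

Independent Poisson processes superpose: combined rate λ = 0.8 + 0.86 = 1.66 per kilometre.
Over the interval, μ = 1.66 × 2 = 3.32 (a 2-km segment = 2 kilometres).
P(N ≥ 5) = 1 − P(N ≤ 4) ≈ 0.2411.

0.2411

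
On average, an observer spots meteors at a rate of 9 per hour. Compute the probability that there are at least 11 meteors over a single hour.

0.2940

With mean μ = 9 per hour,
P(N ≥ 11) = 1 − P(N ≤ 10) = 1 − Σ_{j=0}^{10} e^(−μ) μ^j/j! ≈ 0.2940.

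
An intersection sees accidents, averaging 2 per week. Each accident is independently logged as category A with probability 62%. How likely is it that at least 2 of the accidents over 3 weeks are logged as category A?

Thinning: the accidents that are logged as category A themselves form a Poisson process with rate 0.62 × 2 = 1.24 per week.
Over the interval, μ = 1.24 × 3 = 3.72 (3 weeks).
P(N ≥ 2) = 1 − P(N ≤ 1) ≈ 0.8856.

0.8856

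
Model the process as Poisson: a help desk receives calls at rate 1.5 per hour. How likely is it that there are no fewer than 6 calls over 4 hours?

Over the interval, μ = 1.5 × 4 = 6 (4 hours).
P(N ≥ 6) = 1 − P(N ≤ 5) = 1 − Σ_{j=0}^{5} e^(−μ) μ^j/j! ≈ 0.5543.

0.5543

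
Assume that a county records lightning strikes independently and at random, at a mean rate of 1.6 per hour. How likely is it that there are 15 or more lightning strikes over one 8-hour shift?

0.3046

Over the interval, μ = 1.6 × 8 = 12.8 (an 8-hour shift = 8 hours).
P(N ≥ 15) = 1 − P(N ≤ 14) = 1 − Σ_{j=0}^{14} e^(−μ) μ^j/j! ≈ 0.3046.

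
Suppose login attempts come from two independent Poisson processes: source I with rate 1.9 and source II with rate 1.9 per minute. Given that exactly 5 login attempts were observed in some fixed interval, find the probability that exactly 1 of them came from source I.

Given the total, each event is independently from source I with probability p = λ_I/(λ_I+λ_II) = 1.9/3.8 = 0.5000.
So K ~ Binomial(5, 1.9/3.8): P(K = 1) = C(5,1) · (1.9/3.8)^1 · (1.9/3.8)^4 ≈ 0.1562.

0.1562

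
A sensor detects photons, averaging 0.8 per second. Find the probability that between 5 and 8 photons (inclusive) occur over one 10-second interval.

0.4929

Over the interval, μ = 0.8 × 10 = 8 (a 10-second interval = 10 seconds).
P(5 ≤ N ≤ 8) = Σ_{j=5}^{8} e^(−8) · 8^j/j! ≈ 0.4929.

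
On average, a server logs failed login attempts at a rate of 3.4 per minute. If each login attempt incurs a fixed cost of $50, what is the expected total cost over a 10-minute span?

$1700

E[N] = 3.4 × 10 = 34 (a 10-minute span = 10 minutes); E[cost] = 34 × $50 = $1700.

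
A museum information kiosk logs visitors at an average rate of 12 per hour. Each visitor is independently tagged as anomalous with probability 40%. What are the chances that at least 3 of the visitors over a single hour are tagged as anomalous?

Thinning: the visitors that are tagged as anomalous themselves form a Poisson process with rate 0.4 × 12 = 4.8 per hour.
So μ = 4.8.
P(N ≥ 3) = 1 − P(N ≤ 2) ≈ 0.8575.

0.8575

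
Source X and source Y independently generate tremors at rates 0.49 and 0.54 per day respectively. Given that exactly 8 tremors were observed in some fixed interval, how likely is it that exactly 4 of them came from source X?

0.2709

Given the total, each event is independently from source X with probability p = λ_X/(λ_X+λ_Y) = 0.49/1.03 ≈ 0.4757.
So K ~ Binomial(8, 0.49/1.03): P(K = 4) = C(8,4) · (0.49/1.03)^4 · (0.54/1.03)^4 ≈ 0.2709.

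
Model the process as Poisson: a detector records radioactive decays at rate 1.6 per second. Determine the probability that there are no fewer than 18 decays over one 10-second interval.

Over the interval, μ = 1.6 × 10 = 16 (a 10-second interval = 10 seconds).
P(N ≥ 18) = 1 − P(N ≤ 17) = 1 − Σ_{j=0}^{17} e^(−μ) μ^j/j! ≈ 0.3407.

0.3407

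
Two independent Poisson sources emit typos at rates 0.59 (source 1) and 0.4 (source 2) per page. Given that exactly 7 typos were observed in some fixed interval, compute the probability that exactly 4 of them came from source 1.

Given the total, each event is independently from source 1 with probability p = λ_1/(λ_1+λ_2) = 0.59/0.99 ≈ 0.5960.
So K ~ Binomial(7, 0.59/0.99): P(K = 4) = C(7,4) · (0.59/0.99)^4 · (0.4/0.99)^3 ≈ 0.2912.

0.2912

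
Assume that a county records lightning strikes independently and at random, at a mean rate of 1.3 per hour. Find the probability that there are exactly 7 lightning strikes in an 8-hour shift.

Over the interval, μ = 1.3 × 8 = 10.4 (an 8-hour shift = 8 hours).
P(N = 7) = e^(−μ) μ^7/7! = e^(−10.4) · 10.4^7/5040 ≈ 0.0795.

0.0795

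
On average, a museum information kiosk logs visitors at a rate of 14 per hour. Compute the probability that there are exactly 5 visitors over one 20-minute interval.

Over the interval, μ = 14 × 1/3 ≈ 4.66667 (a 20-minute interval = 1/3 hours).
P(N = 5) = e^(−μ) μ^5/5! = e^(−4.66667) · 4.66667^5/120 ≈ 0.1734.

0.1734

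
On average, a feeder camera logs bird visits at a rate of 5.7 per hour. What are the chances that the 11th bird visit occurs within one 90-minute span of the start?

0.2422

Over the interval, μ = 5.7 × 1.5 = 8.55 (a 90-minute span = 1.5 hours).
The 11th arrival falls in the interval iff at least 11 events occur there: P(S_11 ≤ t) = P(N ≥ 11) = 1 − P(N ≤ 10) ≈ 0.2422.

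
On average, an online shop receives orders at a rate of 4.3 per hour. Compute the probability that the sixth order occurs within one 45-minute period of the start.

0.1083

Over the interval, μ = 4.3 × 0.75 = 3.225 (a 45-minute period = 0.75 hours).
The sixth arrival falls in the interval iff at least 6 events occur there: P(S_6 ≤ t) = P(N ≥ 6) = 1 − P(N ≤ 5) ≈ 0.1083.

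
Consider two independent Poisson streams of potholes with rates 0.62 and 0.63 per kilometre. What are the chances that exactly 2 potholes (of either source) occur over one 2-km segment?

0.2565

Independent Poisson processes superpose: combined rate λ = 0.62 + 0.63 = 1.25 per kilometre.
Over the interval, μ = 1.25 × 2 = 2.5 (a 2-km segment = 2 kilometres).
P(N = 2) = e^(−2.5) · 2.5^2/2! ≈ 0.2565.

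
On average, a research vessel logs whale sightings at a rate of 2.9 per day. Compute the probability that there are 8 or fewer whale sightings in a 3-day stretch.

Over the interval, μ = 2.9 × 3 = 8.7 (a 3-day stretch = 3 days).
P(N ≤ 8) = Σ_{j=0}^{8} e^(−μ) μ^j/j! ≈ 0.4958.

0.4958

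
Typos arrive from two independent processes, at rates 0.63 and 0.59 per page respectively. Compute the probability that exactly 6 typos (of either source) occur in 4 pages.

Independent Poisson processes superpose: combined rate λ = 0.63 + 0.59 = 1.22 per page.
Over the interval, μ = 1.22 × 4 = 4.88 (4 pages).
P(N = 6) = e^(−4.88) · 4.88^6/6! ≈ 0.1425.

0.1425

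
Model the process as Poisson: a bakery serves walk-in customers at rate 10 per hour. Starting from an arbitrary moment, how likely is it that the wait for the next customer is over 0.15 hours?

0.2231

The wait for the next event is exponential with rate λ = 10 per hour.
P(T > 0.15) = e^(−λt) = e^(−10 × 0.15) = e^(−1.5) ≈ 0.2231.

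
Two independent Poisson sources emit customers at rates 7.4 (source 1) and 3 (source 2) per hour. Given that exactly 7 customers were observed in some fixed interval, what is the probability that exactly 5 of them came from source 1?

0.3187

Given the total, each event is independently from source 1 with probability p = λ_1/(λ_1+λ_2) = 7.4/10.4 ≈ 0.7115.
So K ~ Binomial(7, 7.4/10.4): P(K = 5) = C(7,5) · (7.4/10.4)^5 · (3/10.4)^2 ≈ 0.3187.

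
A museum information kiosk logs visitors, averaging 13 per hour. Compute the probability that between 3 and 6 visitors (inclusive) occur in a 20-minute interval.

0.6586

Over the interval, μ = 13 × 1/3 ≈ 4.33333 (a 20-minute interval = 1/3 hours).
P(3 ≤ N ≤ 6) = Σ_{j=3}^{6} e^(−4.33333) · 4.33333^j/j! ≈ 0.6586.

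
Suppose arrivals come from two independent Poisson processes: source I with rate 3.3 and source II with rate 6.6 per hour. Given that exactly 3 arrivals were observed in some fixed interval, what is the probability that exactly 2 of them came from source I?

0.2222

Given the total, each event is independently from source I with probability p = λ_I/(λ_I+λ_II) = 3.3/9.9 ≈ 0.3333.
So K ~ Binomial(3, 3.3/9.9): P(K = 2) = C(3,2) · (3.3/9.9)^2 · (6.6/9.9)^1 ≈ 0.2222.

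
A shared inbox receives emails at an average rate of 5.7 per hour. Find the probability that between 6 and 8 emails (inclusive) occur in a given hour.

With mean μ = 5.7 per hour,
P(6 ≤ N ≤ 8) = Σ_{j=6}^{8} e^(−5.7) · 5.7^j/j! ≈ 0.3816.

0.3816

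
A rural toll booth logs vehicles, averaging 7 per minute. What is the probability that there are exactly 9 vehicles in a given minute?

0.1014

With mean μ = 7 per minute,
P(N = 9) = e^(−μ) μ^9/9! = e^(−7) · 7^9/362880 ≈ 0.1014.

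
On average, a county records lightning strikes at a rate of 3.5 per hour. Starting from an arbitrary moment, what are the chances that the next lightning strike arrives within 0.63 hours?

0.8897

Inter-arrival times are exponential with rate λ = 3.5 per hour.
P(T ≤ 0.63) = 1 − e^(−λt) = 1 − e^(−3.5 × 0.63) = 1 − e^(−2.205) ≈ 0.8897.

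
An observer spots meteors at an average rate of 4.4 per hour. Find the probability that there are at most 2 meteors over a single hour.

With mean μ = 4.4 per hour,
P(N ≤ 2) = Σ_{j=0}^{2} e^(−μ) μ^j/j! ≈ 0.1851.

0.1851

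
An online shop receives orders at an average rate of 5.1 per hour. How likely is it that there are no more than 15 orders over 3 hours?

Over the interval, μ = 5.1 × 3 = 15.3 (3 hours).
P(N ≤ 15) = Σ_{j=0}^{15} e^(−μ) μ^j/j! ≈ 0.5374.

0.5374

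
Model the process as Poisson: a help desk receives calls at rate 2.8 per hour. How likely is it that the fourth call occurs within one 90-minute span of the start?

0.6046

Over the interval, μ = 2.8 × 1.5 = 4.2 (a 90-minute span = 1.5 hours).
The fourth arrival falls in the interval iff at least 4 events occur there: P(S_4 ≤ t) = P(N ≥ 4) = 1 − P(N ≤ 3) ≈ 0.6046.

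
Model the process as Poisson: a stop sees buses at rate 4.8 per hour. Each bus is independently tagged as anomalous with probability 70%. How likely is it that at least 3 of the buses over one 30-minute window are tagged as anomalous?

0.2375

Thinning: the buses that are tagged as anomalous themselves form a Poisson process with rate 0.7 × 4.8 = 3.36 per hour.
Over the interval, μ = 3.36 × 0.5 = 1.68 (a 30-minute window = 0.5 hours).
P(N ≥ 3) = 1 − P(N ≤ 2) ≈ 0.2375.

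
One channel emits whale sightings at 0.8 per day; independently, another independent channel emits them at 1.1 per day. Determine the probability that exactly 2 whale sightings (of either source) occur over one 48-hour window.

0.1615

Independent Poisson processes superpose: combined rate λ = 0.8 + 1.1 = 1.9 per day.
Over the interval, μ = 1.9 × 2 = 3.8 (a 48-hour window = 2 days).
P(N = 2) = e^(−3.8) · 3.8^2/2! ≈ 0.1615.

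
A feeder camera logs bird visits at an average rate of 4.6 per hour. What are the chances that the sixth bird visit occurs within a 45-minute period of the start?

Over the interval, μ = 4.6 × 0.75 = 3.45 (a 45-minute period = 0.75 hours).
The sixth arrival falls in the interval iff at least 6 events occur there: P(S_6 ≤ t) = P(N ≥ 6) = 1 − P(N ≤ 5) ≈ 0.1358.

0.1358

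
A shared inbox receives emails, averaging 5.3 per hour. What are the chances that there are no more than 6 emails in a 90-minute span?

0.3195

Over the interval, μ = 5.3 × 1.5 = 7.95 (a 90-minute span = 1.5 hours).
P(N ≤ 6) = Σ_{j=0}^{6} e^(−μ) μ^j/j! ≈ 0.3195.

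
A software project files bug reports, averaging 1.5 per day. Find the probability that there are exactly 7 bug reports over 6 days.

Over the interval, μ = 1.5 × 6 = 9 (6 days).
P(N = 7) = e^(−μ) μ^7/7! = e^(−9) · 9^7/5040 ≈ 0.1171.

0.1171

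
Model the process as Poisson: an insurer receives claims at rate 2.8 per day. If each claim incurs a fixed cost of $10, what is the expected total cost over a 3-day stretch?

$84

E[N] = 2.8 × 3 = 8.4 (a 3-day stretch = 3 days); E[cost] = 8.4 × $10 = $84.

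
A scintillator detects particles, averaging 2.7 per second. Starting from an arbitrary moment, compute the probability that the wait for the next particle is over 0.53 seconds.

The wait for the next event is exponential with rate λ = 2.7 per second.
P(T > 0.53) = e^(−λt) = e^(−2.7 × 0.53) = e^(−1.431) ≈ 0.2391.

0.2391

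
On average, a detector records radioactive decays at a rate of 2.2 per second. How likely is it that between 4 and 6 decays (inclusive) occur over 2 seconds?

Over the interval, μ = 2.2 × 2 = 4.4 (2 seconds).
P(4 ≤ N ≤ 6) = Σ_{j=4}^{6} e^(−4.4) · 4.4^j/j! ≈ 0.4842.

0.4842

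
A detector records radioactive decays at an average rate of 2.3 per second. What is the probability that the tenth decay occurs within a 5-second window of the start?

Over the interval, μ = 2.3 × 5 = 11.5 (a 5-second window = 5 seconds).
The tenth arrival falls in the interval iff at least 10 events occur there: P(S_10 ≤ t) = P(N ≥ 10) = 1 − P(N ≤ 9) ≈ 0.7112.

0.7112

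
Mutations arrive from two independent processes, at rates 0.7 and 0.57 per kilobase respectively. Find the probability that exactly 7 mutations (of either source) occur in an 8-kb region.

0.0858

Independent Poisson processes superpose: combined rate λ = 0.7 + 0.57 = 1.27 per kilobase.
Over the interval, μ = 1.27 × 8 = 10.16 (an 8-kb region = 8 kilobases).
P(N = 7) = e^(−10.16) · 10.16^7/7! ≈ 0.0858.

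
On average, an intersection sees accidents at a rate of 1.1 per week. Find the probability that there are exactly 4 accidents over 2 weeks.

Over the interval, μ = 1.1 × 2 = 2.2 (2 weeks).
P(N = 4) = e^(−μ) μ^4/4! = e^(−2.2) · 2.2^4/24 ≈ 0.1082.

0.1082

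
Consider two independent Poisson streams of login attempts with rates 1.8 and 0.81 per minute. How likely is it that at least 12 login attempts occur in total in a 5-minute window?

Independent Poisson processes superpose: combined rate λ = 1.8 + 0.81 = 2.61 per minute.
Over the interval, μ = 2.61 × 5 = 13.05 (a 5-minute window = 5 minutes).
P(N ≥ 12) = 1 − P(N ≤ 11) ≈ 0.6519.

0.6519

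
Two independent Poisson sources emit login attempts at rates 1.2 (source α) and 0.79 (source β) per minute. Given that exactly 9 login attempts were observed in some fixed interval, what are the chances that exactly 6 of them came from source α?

Given the total, each event is independently from source α with probability p = λ_α/(λ_α+λ_β) = 1.2/1.99 ≈ 0.6030.
So K ~ Binomial(9, 1.2/1.99): P(K = 6) = C(9,6) · (1.2/1.99)^6 · (0.79/1.99)^3 ≈ 0.2527.

0.2527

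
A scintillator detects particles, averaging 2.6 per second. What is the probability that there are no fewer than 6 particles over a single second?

0.0490

With mean μ = 2.6 per second,
P(N ≥ 6) = 1 − P(N ≤ 5) = 1 − Σ_{j=0}^{5} e^(−μ) μ^j/j! ≈ 0.0490.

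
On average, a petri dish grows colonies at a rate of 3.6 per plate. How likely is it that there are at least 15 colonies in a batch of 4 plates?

0.4719

Over the interval, μ = 3.6 × 4 = 14.4 (a batch of 4 plates = 4 plates).
P(N ≥ 15) = 1 − P(N ≤ 14) = 1 − Σ_{j=0}^{14} e^(−μ) μ^j/j! ≈ 0.4719.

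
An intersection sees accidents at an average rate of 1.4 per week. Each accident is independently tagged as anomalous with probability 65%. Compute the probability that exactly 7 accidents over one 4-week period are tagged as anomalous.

0.0441

Thinning: the accidents that are tagged as anomalous themselves form a Poisson process with rate 0.65 × 1.4 = 0.91 per week.
Over the interval, μ = 0.91 × 4 = 3.64 (a 4-week period = 4 weeks).
P(N = 7) = e^(−3.64) · 3.64^7/7! ≈ 0.0441.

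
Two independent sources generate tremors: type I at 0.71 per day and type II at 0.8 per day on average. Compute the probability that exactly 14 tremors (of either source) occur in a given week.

0.0640

Independent Poisson processes superpose: combined rate λ = 0.71 + 0.8 = 1.51 per day.
Over the interval, μ = 1.51 × 7 = 10.57 (a week = 7 days).
P(N = 14) = e^(−10.57) · 10.57^14/14! ≈ 0.0640.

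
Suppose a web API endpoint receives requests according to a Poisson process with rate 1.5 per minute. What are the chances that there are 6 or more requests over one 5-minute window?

Over the interval, μ = 1.5 × 5 = 7.5 (a 5-minute window = 5 minutes).
P(N ≥ 6) = 1 − P(N ≤ 5) = 1 − Σ_{j=0}^{5} e^(−μ) μ^j/j! ≈ 0.7586.

0.7586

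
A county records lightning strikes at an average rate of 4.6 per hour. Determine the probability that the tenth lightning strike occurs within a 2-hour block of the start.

0.4389

Over the interval, μ = 4.6 × 2 = 9.2 (a 2-hour block = 2 hours).
The tenth arrival falls in the interval iff at least 10 events occur there: P(S_10 ≤ t) = P(N ≥ 10) = 1 − P(N ≤ 9) ≈ 0.4389.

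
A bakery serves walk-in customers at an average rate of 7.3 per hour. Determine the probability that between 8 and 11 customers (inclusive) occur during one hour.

With mean μ = 7.3 per hour,
P(8 ≤ N ≤ 11) = Σ_{j=8}^{11} e^(−7.3) · 7.3^j/j! ≈ 0.3778.

0.3778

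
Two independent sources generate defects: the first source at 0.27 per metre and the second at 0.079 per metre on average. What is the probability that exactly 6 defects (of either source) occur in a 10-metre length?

Independent Poisson processes superpose: combined rate λ = 0.27 + 0.079 = 0.349 per metre.
Over the interval, μ = 0.349 × 10 = 3.49 (a 10-metre length = 10 metres).
P(N = 6) = e^(−3.49) · 3.49^6/6! ≈ 0.0765.

0.0765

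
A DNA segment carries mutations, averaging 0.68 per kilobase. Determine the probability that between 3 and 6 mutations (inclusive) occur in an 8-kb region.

Over the interval, μ = 0.68 × 8 = 5.44 (an 8-kb region = 8 kilobases).
P(3 ≤ N ≤ 6) = Σ_{j=3}^{6} e^(−5.44) · 5.44^j/j! ≈ 0.6033.

0.6033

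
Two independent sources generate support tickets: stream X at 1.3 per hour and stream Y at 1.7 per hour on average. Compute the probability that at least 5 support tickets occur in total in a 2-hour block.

Independent Poisson processes superpose: combined rate λ = 1.3 + 1.7 = 3 per hour.
Over the interval, μ = 3 × 2 = 6 (a 2-hour block = 2 hours).
P(N ≥ 5) = 1 − P(N ≤ 4) ≈ 0.7149.

0.7149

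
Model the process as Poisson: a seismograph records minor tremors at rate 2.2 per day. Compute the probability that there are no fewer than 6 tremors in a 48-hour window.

Over the interval, μ = 2.2 × 2 = 4.4 (a 48-hour window = 2 days).
P(N ≥ 6) = 1 − P(N ≤ 5) = 1 − Σ_{j=0}^{5} e^(−μ) μ^j/j! ≈ 0.2801.

0.2801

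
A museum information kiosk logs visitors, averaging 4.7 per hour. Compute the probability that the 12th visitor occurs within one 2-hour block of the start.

0.2374

Over the interval, μ = 4.7 × 2 = 9.4 (a 2-hour block = 2 hours).
The 12th arrival falls in the interval iff at least 12 events occur there: P(S_12 ≤ t) = P(N ≥ 12) = 1 − P(N ≤ 11) ≈ 0.2374.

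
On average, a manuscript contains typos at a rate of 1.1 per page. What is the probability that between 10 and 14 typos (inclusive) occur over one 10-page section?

0.5135

Over the interval, μ = 1.1 × 10 = 11 (a 10-page section = 10 pages).
P(10 ≤ N ≤ 14) = Σ_{j=10}^{14} e^(−11) · 11^j/j! ≈ 0.5135.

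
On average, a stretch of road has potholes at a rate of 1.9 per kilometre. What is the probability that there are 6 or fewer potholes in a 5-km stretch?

0.1649

Over the interval, μ = 1.9 × 5 = 9.5 (a 5-km stretch = 5 kilometres).
P(N ≤ 6) = Σ_{j=0}^{6} e^(−μ) μ^j/j! ≈ 0.1649.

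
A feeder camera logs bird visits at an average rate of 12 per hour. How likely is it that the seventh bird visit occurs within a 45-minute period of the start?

Over the interval, μ = 12 × 0.75 = 9 (a 45-minute period = 0.75 hours).
The seventh arrival falls in the interval iff at least 7 events occur there: P(S_7 ≤ t) = P(N ≥ 7) = 1 − P(N ≤ 6) ≈ 0.7932.

0.7932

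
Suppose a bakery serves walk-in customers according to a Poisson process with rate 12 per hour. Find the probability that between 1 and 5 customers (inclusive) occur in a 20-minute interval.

Over the interval, μ = 12 × 1/3 = 4 (a 20-minute interval = 1/3 hours).
P(1 ≤ N ≤ 5) = Σ_{j=1}^{5} e^(−4) · 4^j/j! ≈ 0.7668.

0.7668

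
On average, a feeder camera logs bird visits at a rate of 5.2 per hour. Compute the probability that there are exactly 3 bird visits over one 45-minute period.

Over the interval, μ = 5.2 × 0.75 = 3.9 (a 45-minute period = 0.75 hours).
P(N = 3) = e^(−μ) μ^3/3! = e^(−3.9) · 3.9^3/6 ≈ 0.2001.

0.2001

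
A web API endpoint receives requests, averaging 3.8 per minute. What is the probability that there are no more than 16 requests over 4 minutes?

0.6448

Over the interval, μ = 3.8 × 4 = 15.2 (4 minutes).
P(N ≤ 16) = Σ_{j=0}^{16} e^(−μ) μ^j/j! ≈ 0.6448.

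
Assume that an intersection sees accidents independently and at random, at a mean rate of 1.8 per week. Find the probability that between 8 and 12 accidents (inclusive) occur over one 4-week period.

0.3984

Over the interval, μ = 1.8 × 4 = 7.2 (a 4-week period = 4 weeks).
P(8 ≤ N ≤ 12) = Σ_{j=8}^{12} e^(−7.2) · 7.2^j/j! ≈ 0.3984.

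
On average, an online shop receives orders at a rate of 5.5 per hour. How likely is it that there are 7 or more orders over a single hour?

0.3140

With mean μ = 5.5 per hour,
P(N ≥ 7) = 1 − P(N ≤ 6) = 1 − Σ_{j=0}^{6} e^(−μ) μ^j/j! ≈ 0.3140.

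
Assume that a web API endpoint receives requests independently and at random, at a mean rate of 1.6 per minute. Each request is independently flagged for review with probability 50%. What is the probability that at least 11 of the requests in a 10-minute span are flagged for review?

Thinning: the requests that are flagged for review themselves form a Poisson process with rate 0.5 × 1.6 = 0.8 per minute.
Over the interval, μ = 0.8 × 10 = 8 (a 10-minute span = 10 minutes).
P(N ≥ 11) = 1 − P(N ≤ 10) ≈ 0.1841.

0.1841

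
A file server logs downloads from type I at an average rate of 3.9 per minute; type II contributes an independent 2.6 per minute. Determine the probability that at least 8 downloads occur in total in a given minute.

Independent Poisson processes superpose: combined rate λ = 3.9 + 2.6 = 6.5 per minute.
So μ = 6.5.
P(N ≥ 8) = 1 − P(N ≤ 7) ≈ 0.3272.

0.3272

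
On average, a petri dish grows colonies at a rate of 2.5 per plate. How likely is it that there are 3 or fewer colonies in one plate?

With mean μ = 2.5 per plate,
P(N ≤ 3) = Σ_{j=0}^{3} e^(−μ) μ^j/j! ≈ 0.7576.

0.7576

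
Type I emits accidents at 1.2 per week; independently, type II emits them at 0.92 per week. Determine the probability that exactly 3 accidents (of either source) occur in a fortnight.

Independent Poisson processes superpose: combined rate λ = 1.2 + 0.92 = 2.12 per week.
Over the interval, μ = 2.12 × 2 = 4.24 (a fortnight = 2 weeks).
P(N = 3) = e^(−4.24) · 4.24^3/3! ≈ 0.1830.

0.1830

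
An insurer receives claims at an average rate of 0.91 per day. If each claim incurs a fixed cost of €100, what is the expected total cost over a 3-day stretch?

€273

E[N] = 0.91 × 3 = 2.73 (a 3-day stretch = 3 days); E[cost] = 2.73 × €100 = €273.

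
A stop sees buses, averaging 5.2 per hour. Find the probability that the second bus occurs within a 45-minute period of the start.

Over the interval, μ = 5.2 × 0.75 = 3.9 (a 45-minute period = 0.75 hours).
The second arrival falls in the interval iff at least 2 events occur there: P(S_2 ≤ t) = P(N ≥ 2) = 1 − P(N ≤ 1) ≈ 0.9008.

0.9008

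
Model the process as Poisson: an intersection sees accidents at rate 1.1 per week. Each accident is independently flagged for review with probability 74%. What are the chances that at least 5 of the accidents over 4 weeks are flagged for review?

Thinning: the accidents that are flagged for review themselves form a Poisson process with rate 0.74 × 1.1 = 0.814 per week.
Over the interval, μ = 0.814 × 4 = 3.256 (4 weeks).
P(N ≥ 5) = 1 − P(N ≤ 4) ≈ 0.2294.

0.2294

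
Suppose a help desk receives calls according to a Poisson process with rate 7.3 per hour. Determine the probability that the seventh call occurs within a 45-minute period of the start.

0.3100

Over the interval, μ = 7.3 × 0.75 = 5.475 (a 45-minute period = 0.75 hours).
The seventh arrival falls in the interval iff at least 7 events occur there: P(S_7 ≤ t) = P(N ≥ 7) = 1 − P(N ≤ 6) ≈ 0.3100.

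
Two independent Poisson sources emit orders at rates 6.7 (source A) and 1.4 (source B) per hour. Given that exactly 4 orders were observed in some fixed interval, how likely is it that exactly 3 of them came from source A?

Given the total, each event is independently from source A with probability p = λ_A/(λ_A+λ_B) = 6.7/8.1 ≈ 0.8272.
So K ~ Binomial(4, 6.7/8.1): P(K = 3) = C(4,3) · (6.7/8.1)^3 · (1.4/8.1)^1 ≈ 0.3913.

0.3913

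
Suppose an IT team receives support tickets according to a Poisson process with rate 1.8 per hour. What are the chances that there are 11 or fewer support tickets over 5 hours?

Over the interval, μ = 1.8 × 5 = 9 (5 hours).
P(N ≤ 11) = Σ_{j=0}^{11} e^(−μ) μ^j/j! ≈ 0.8030.

0.8030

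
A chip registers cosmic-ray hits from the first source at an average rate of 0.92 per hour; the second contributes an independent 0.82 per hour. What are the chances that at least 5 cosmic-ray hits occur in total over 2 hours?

Independent Poisson processes superpose: combined rate λ = 0.92 + 0.82 = 1.74 per hour.
Over the interval, μ = 1.74 × 2 = 3.48 (2 hours).
P(N ≥ 5) = 1 − P(N ≤ 4) ≈ 0.2708.

0.2708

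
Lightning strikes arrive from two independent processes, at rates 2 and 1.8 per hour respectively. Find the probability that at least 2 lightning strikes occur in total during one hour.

0.8926

Independent Poisson processes superpose: combined rate λ = 2 + 1.8 = 3.8 per hour.
So μ = 3.8.
P(N ≥ 2) = 1 − P(N ≤ 1) ≈ 0.8926.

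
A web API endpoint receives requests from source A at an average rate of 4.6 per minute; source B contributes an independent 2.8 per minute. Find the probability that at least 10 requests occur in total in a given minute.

0.2123

Independent Poisson processes superpose: combined rate λ = 4.6 + 2.8 = 7.4 per minute.
So μ = 7.4.
P(N ≥ 10) = 1 − P(N ≤ 9) ≈ 0.2123.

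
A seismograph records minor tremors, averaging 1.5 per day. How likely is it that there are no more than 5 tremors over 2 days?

Over the interval, μ = 1.5 × 2 = 3 (2 days).
P(N ≤ 5) = Σ_{j=0}^{5} e^(−μ) μ^j/j! ≈ 0.9161.

0.9161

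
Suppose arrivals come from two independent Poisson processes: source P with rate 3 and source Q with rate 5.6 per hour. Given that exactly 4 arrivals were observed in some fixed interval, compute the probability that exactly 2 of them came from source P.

Given the total, each event is independently from source P with probability p = λ_P/(λ_P+λ_Q) = 3/8.6 ≈ 0.3488.
So K ~ Binomial(4, 3/8.6): P(K = 2) = C(4,2) · (3/8.6)^2 · (5.6/8.6)^2 ≈ 0.3096.

0.3096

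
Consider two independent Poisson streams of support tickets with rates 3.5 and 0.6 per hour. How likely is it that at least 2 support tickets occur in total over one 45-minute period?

0.8118

Independent Poisson processes superpose: combined rate λ = 3.5 + 0.6 = 4.1 per hour.
Over the interval, μ = 4.1 × 0.75 = 3.075 (a 45-minute period = 0.75 hours).
P(N ≥ 2) = 1 − P(N ≤ 1) ≈ 0.8118.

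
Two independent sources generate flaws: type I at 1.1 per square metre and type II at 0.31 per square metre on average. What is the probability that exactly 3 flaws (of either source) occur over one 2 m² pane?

Independent Poisson processes superpose: combined rate λ = 1.1 + 0.31 = 1.41 per square metre.
Over the interval, μ = 1.41 × 2 = 2.82 (a 2 m² pane = 2 square metres).
P(N = 3) = e^(−2.82) · 2.82^3/3! ≈ 0.2228.

0.2228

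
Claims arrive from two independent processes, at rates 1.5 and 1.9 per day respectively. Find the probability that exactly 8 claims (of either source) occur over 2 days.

0.1263

Independent Poisson processes superpose: combined rate λ = 1.5 + 1.9 = 3.4 per day.
Over the interval, μ = 3.4 × 2 = 6.8 (2 days).
P(N = 8) = e^(−6.8) · 6.8^8/8! ≈ 0.1263.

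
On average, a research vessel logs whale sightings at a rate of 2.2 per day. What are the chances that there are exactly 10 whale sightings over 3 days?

0.0588

Over the interval, μ = 2.2 × 3 = 6.6 (3 days).
P(N = 10) = e^(−μ) μ^10/10! = e^(−6.6) · 6.6^10/3628800 ≈ 0.0588.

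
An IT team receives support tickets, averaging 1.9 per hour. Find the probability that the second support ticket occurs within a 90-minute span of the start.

Over the interval, μ = 1.9 × 1.5 = 2.85 (a 90-minute span = 1.5 hours).
The second arrival falls in the interval iff at least 2 events occur there: P(S_2 ≤ t) = P(N ≥ 2) = 1 − P(N ≤ 1) ≈ 0.7773.

0.7773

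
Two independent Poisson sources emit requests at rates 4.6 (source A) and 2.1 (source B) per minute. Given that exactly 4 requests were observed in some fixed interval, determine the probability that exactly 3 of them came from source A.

Given the total, each event is independently from source A with probability p = λ_A/(λ_A+λ_B) = 4.6/6.7 ≈ 0.6866.
So K ~ Binomial(4, 4.6/6.7): P(K = 3) = C(4,3) · (4.6/6.7)^3 · (2.1/6.7)^1 ≈ 0.4057.

0.4057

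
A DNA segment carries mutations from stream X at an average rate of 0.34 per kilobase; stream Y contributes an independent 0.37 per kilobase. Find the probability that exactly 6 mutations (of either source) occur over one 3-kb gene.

Independent Poisson processes superpose: combined rate λ = 0.34 + 0.37 = 0.71 per kilobase.
Over the interval, μ = 0.71 × 3 = 2.13 (a 3-kb gene = 3 kilobases).
P(N = 6) = e^(−2.13) · 2.13^6/6! ≈ 0.0154.

0.0154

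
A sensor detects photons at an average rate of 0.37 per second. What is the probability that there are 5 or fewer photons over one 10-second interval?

Over the interval, μ = 0.37 × 10 = 3.7 (a 10-second interval = 10 seconds).
P(N ≤ 5) = Σ_{j=0}^{5} e^(−μ) μ^j/j! ≈ 0.8301.

0.8301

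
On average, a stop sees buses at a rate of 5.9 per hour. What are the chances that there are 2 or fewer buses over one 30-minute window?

0.4345

Over the interval, μ = 5.9 × 0.5 = 2.95 (a 30-minute window = 0.5 hours).
P(N ≤ 2) = Σ_{j=0}^{2} e^(−μ) μ^j/j! ≈ 0.4345.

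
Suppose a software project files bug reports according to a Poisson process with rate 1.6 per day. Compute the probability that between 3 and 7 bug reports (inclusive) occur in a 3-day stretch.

0.7441

Over the interval, μ = 1.6 × 3 = 4.8 (a 3-day stretch = 3 days).
P(3 ≤ N ≤ 7) = Σ_{j=3}^{7} e^(−4.8) · 4.8^j/j! ≈ 0.7441.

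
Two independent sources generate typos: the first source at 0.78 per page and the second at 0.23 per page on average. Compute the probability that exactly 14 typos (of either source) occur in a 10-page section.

Independent Poisson processes superpose: combined rate λ = 0.78 + 0.23 = 1.01 per page.
Over the interval, μ = 1.01 × 10 = 10.1 (a 10-page section = 10 pages).
P(N = 14) = e^(−10.1) · 10.1^14/14! ≈ 0.0542.

0.0542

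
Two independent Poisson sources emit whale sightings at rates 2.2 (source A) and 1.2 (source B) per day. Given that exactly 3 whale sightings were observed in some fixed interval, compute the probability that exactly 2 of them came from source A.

Given the total, each event is independently from source A with probability p = λ_A/(λ_A+λ_B) = 2.2/3.4 ≈ 0.6471.
So K ~ Binomial(3, 2.2/3.4): P(K = 2) = C(3,2) · (2.2/3.4)^2 · (1.2/3.4)^1 ≈ 0.4433.

0.4433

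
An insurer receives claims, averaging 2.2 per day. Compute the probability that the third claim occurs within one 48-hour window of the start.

Over the interval, μ = 2.2 × 2 = 4.4 (a 48-hour window = 2 days).
The third arrival falls in the interval iff at least 3 events occur there: P(S_3 ≤ t) = P(N ≥ 3) = 1 − P(N ≤ 2) ≈ 0.8149.

0.8149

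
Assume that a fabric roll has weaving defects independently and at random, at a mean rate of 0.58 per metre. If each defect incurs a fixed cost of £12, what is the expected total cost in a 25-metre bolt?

E[N] = 0.58 × 25 = 14.5 (a 25-metre bolt = 25 metres); E[cost] = 14.5 × £12 = £174.

£174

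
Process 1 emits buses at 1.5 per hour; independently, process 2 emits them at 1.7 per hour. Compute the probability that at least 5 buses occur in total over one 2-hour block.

Independent Poisson processes superpose: combined rate λ = 1.5 + 1.7 = 3.2 per hour.
Over the interval, μ = 3.2 × 2 = 6.4 (a 2-hour block = 2 hours).
P(N ≥ 5) = 1 − P(N ≤ 4) ≈ 0.7649.

0.7649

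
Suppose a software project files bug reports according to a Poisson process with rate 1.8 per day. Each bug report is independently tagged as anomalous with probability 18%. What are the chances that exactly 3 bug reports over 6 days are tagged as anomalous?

0.1753

Thinning: the bug reports that are tagged as anomalous themselves form a Poisson process with rate 0.18 × 1.8 = 0.324 per day.
Over the interval, μ = 0.324 × 6 = 1.944 (6 days).
P(N = 3) = e^(−1.944) · 1.944^3/3! ≈ 0.1753.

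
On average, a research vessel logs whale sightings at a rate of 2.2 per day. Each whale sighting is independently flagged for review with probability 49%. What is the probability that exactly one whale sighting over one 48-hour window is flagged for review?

Thinning: the whale sightings that are flagged for review themselves form a Poisson process with rate 0.49 × 2.2 = 1.078 per day.
Over the interval, μ = 1.078 × 2 = 2.156 (a 48-hour window = 2 days).
P(N = 1) = e^(−2.156) · 2.156^1/1! ≈ 0.2496.

0.2496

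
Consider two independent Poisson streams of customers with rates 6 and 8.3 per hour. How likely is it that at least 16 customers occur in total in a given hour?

0.3606

Independent Poisson processes superpose: combined rate λ = 6 + 8.3 = 14.3 per hour.
So μ = 14.3.
P(N ≥ 16) = 1 − P(N ≤ 15) ≈ 0.3606.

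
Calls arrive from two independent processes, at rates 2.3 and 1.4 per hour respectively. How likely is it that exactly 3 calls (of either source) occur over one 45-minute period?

Independent Poisson processes superpose: combined rate λ = 2.3 + 1.4 = 3.7 per hour.
Over the interval, μ = 3.7 × 0.75 = 2.775 (a 45-minute period = 0.75 hours).
P(N = 3) = e^(−2.775) · 2.775^3/3! ≈ 0.2221.

0.2221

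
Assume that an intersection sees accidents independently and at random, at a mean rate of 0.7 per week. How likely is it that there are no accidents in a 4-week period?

0.0608

Over the interval, μ = 0.7 × 4 = 2.8 (a 4-week period = 4 weeks).
P(N = 0) = e^(−μ) μ^0/0! = e^(−2.8) · 2.8^0/1 ≈ 0.0608.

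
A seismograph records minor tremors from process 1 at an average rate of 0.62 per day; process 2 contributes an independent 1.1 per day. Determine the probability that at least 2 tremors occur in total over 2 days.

0.8576

Independent Poisson processes superpose: combined rate λ = 0.62 + 1.1 = 1.72 per day.
Over the interval, μ = 1.72 × 2 = 3.44 (2 days).
P(N ≥ 2) = 1 − P(N ≤ 1) ≈ 0.8576.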